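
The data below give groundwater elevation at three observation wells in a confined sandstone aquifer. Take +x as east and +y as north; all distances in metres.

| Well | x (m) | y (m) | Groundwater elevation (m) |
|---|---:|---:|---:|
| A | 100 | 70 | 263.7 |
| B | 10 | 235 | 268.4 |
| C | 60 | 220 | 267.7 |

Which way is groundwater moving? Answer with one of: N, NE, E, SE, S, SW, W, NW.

With h = a·x + b·y + c and A as origin, the differences give:
  (-90)·a + 165·b = +4.7
  (-40)·a + 150·b = +4.0
Eliminate b (×150 and ×165, subtract): -6900·a = 45.00 → a = ∂h/∂x = -0.006522
Back-substitute: b = ∂h/∂y = +0.02493.
Flow = −∇h = (+0.006522 east, -0.02493 north), which points south.

S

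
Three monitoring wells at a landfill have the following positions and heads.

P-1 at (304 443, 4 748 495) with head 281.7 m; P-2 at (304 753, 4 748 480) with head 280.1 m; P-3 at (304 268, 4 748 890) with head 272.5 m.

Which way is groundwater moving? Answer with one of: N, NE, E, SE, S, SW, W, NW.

N

Three-point gradient (reference P-1): Δ to P-2 = (310, -15, -1.6), Δ to P-3 = (-175, 395, -9.2).
∂h/∂x = -0.006426, ∂h/∂y = -0.02614 (det = 119825).
Flow = −∇h = (+0.006426 east, +0.02614 north), which points north.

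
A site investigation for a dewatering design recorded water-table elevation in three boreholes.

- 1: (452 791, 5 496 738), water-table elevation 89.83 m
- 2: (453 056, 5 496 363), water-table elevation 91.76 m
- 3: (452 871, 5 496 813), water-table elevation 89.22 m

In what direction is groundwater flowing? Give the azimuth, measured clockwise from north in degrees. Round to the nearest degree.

015°

Taking 1 as reference: 2−1 = (265, -375, +1.93); 3−1 = (80, 75, -0.61).
Solve a·Δx + b·Δy = Δh: det = 265·75 − 80·(-375) = 49875.
∂h/∂x = [(+1.93)·75 − (-0.61)·(-375)] / 49875 = -0.001684
∂h/∂y = [265·(-0.61) − 80·(+1.93)] / 49875 = -0.006337
Flow direction (−∇h) has components (+0.001684 E, +0.006337 N).
Azimuth = atan2(E, N) = atan2(+0.001684, +0.006337) = 14.9° ≈ 015°.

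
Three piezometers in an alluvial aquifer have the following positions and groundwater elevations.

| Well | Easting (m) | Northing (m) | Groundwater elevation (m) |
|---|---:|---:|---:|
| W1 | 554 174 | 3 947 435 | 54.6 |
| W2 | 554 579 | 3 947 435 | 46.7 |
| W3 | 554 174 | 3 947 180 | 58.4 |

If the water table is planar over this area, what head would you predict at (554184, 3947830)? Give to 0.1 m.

∂h/∂x = (46.7 − 54.6) / (554579 − 554174) = -0.01951
∂h/∂y = (58.4 − 54.6) / (3947180 − 3947435) = -0.01490
h(554184, 3947830) = 54.6 + (-0.01951)·(10) + (-0.01490)·(395) = 54.6 -0.195 -5.886 = 48.519 m.

48.5 m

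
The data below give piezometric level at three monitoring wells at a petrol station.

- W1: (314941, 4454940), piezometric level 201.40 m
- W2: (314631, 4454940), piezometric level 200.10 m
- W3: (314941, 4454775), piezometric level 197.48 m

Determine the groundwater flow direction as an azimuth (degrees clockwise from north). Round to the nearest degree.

190°

∂h/∂x = (200.10 − 201.40) / (314631 − 314941) = +0.004194
∂h/∂y = (197.48 − 201.40) / (4454775 − 4454940) = +0.02376
Flow direction (−∇h) has components (-0.004194 E, -0.02376 N).
Azimuth = atan2(E, N) = atan2(-0.004194, -0.02376) = 190.0° ≈ 190°.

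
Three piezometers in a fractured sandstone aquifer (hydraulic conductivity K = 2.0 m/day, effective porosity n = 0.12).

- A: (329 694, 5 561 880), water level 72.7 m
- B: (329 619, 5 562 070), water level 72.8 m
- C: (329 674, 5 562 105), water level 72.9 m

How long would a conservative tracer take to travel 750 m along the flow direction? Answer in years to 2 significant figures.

80 years

Taking A as reference: B−A = (-75, 190, +0.1); C−A = (-20, 225, +0.2).
Determinant of the coordinate differences = (-75)·225 − (-20)·190 = -13075.
∂h/∂x = [(+0.1)·225 − (+0.2)·190] / -13075 = +0.001185
∂h/∂y = [(-75)·(+0.2) − (-20)·(+0.1)] / -13075 = +0.0009943
|∇h| = √(0.001185² + 0.0009943²) = 0.001547
Seepage velocity v = K·i/n = 2.0 × 0.001547 / 0.12 = 0.02578 m/day.
t = 750 / 0.02578 = 2.909e+04 days = 79.6 years.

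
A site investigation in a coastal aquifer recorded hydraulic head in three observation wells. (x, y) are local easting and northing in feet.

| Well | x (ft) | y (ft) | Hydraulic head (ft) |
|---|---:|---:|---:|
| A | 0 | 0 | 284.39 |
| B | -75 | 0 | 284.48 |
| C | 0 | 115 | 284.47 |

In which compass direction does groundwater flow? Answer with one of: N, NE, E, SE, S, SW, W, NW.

∂h/∂x = (284.48 − 284.39) / (-75 − 0) = -0.001200
∂h/∂y = (284.47 − 284.39) / (115 − 0) = +0.0006957
Flow = −∇h = (+0.001200 east, -0.0006957 north), which points southeast.

SE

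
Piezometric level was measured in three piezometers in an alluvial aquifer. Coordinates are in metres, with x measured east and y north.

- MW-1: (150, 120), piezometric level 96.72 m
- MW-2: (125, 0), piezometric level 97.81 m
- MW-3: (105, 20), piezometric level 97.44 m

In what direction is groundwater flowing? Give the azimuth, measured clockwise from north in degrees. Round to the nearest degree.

324°

Taking MW-1 as reference: MW-2−MW-1 = (-25, -120, +1.09); MW-3−MW-1 = (-45, -100, +0.72).
Determinant of the coordinate differences = (-25)·(-100) − (-45)·(-120) = -2900.
∂h/∂x = [(+1.09)·(-100) − (+0.72)·(-120)] / -2900 = +0.007793
∂h/∂y = [(-25)·(+0.72) − (-45)·(+1.09)] / -2900 = -0.01071
Flow direction (−∇h) has components (-0.007793 E, +0.01071 N).
Azimuth = atan2(E, N) = atan2(-0.007793, +0.01071) = 324.0° ≈ 324°.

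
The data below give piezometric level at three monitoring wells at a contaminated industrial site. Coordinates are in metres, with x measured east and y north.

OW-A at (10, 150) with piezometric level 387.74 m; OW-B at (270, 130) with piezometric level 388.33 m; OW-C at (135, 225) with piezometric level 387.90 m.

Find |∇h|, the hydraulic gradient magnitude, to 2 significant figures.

With h = a·x + b·y + c and OW-A as origin, the differences give:
  260·a + (-20)·b = +0.59
  125·a + 75·b = +0.16
Eliminate b (×75 and ×(-20), subtract): 22000·a = 47.450 → a = ∂h/∂x = +0.002157
Back-substitute: b = ∂h/∂y = -0.001461.
|∇h| = √(0.002157² + -0.001461²) = 0.002605

0.0026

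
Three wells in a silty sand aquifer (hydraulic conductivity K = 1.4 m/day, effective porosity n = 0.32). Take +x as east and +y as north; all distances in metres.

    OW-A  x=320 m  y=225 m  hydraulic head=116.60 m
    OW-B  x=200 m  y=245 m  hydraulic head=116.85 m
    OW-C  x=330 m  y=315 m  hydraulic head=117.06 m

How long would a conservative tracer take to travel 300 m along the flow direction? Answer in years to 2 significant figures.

Differences from OW-A: to OW-B (Δx, Δy, Δh) = (-120, 20, +0.25); to OW-C = (10, 90, +0.46).
Determinant of the coordinate differences = (-120)·90 − 10·20 = -11000.
∂h/∂x = [(+0.25)·90 − (+0.46)·20] / -11000 = -0.001209
∂h/∂y = [(-120)·(+0.46) − 10·(+0.25)] / -11000 = +0.005245
|∇h| = √(-0.001209² + 0.005245²) = 0.005383
Seepage velocity v = K·i/n = 1.4 × 0.005383 / 0.32 = 0.02355 m/day.
t = 300 / 0.02355 = 1.274e+04 days = 34.9 years.

35 years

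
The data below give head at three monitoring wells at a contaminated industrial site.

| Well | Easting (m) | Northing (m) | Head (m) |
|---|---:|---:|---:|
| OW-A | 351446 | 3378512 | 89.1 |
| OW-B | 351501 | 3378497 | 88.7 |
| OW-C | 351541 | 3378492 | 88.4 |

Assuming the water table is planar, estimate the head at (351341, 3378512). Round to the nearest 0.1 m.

89.9 m

Differences from OW-A: to OW-B (Δx, Δy, Δh) = (55, -15, -0.4); to OW-C = (95, -20, -0.7).
Solve a·Δx + b·Δy = Δh: det = 55·(-20) − 95·(-15) = 325.
∂h/∂x = [(-0.4)·(-20) − (-0.7)·(-15)] / 325 = -0.007692
∂h/∂y = [55·(-0.7) − 95·(-0.4)] / 325 = -0.001538
h(351341, 3378512) = 89.1 + (-0.007692)·(-105) + (-0.001538)·(0) = 89.1 +0.808 -0.000 = 89.908 m.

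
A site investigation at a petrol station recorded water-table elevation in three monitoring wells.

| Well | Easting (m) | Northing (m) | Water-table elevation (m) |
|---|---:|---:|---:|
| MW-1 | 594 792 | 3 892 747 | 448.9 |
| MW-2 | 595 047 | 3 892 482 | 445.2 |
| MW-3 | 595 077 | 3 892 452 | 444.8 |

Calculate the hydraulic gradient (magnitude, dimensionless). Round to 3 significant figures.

Differences from MW-1: to MW-2 (Δx, Δy, Δh) = (255, -265, -3.7); to MW-3 = (285, -295, -4.1).
Solve a·Δx + b·Δy = Δh: det = 255·(-295) − 285·(-265) = 300.
∂h/∂x = [(-3.7)·(-295) − (-4.1)·(-265)] / 300 = +0.01667
∂h/∂y = [255·(-4.1) − 285·(-3.7)] / 300 = +0.03000
|∇h| = √(0.01667² + 0.03000²) = 0.03432

0.0343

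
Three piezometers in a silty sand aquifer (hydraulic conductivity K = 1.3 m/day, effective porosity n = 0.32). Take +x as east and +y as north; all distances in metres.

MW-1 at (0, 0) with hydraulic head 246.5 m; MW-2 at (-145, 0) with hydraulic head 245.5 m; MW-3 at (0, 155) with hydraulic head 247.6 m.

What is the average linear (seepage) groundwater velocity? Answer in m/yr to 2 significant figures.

15 m/yr

∂h/∂x = (245.5 − 246.5) / (-145 − 0) = +0.006897
∂h/∂y = (247.6 − 246.5) / (155 − 0) = +0.007097
|∇h| = √(0.006897² + 0.007097²) = 0.009896
Seepage velocity v = K·i/n = 1.3 × 0.009896 / 0.32 = 0.0402 m/day = 14.68 m/yr.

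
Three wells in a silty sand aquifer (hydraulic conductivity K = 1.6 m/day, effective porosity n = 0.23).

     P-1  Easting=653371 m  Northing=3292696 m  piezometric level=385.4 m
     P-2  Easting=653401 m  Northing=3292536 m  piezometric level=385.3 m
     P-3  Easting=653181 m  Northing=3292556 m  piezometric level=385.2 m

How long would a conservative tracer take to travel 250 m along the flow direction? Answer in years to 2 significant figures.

With h = a·x + b·y + c and P-1 as origin, the differences give:
  30·a + (-160)·b = -0.1
  (-190)·a + (-140)·b = -0.2
Eliminate b (×(-140) and ×(-160), subtract): -34600·a = -18.00 → a = ∂h/∂x = +0.0005202
Back-substitute: b = ∂h/∂y = +0.0007225.
|∇h| = √(0.0005202² + 0.0007225²) = 0.0008903
Seepage velocity v = K·i/n = 1.6 × 0.0008903 / 0.23 = 0.006193 m/day.
t = 250 / 0.006193 = 4.037e+04 days = 111 years.

110 years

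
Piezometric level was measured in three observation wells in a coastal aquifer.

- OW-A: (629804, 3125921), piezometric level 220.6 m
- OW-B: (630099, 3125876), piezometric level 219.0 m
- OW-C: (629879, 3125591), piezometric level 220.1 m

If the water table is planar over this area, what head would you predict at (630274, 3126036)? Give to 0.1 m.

Differences from OW-A: to OW-B (Δx, Δy, Δh) = (295, -45, -1.6); to OW-C = (75, -330, -0.5).
Determinant of the coordinate differences = 295·(-330) − 75·(-45) = -93975.
∂h/∂x = [(-1.6)·(-330) − (-0.5)·(-45)] / -93975 = -0.005379
∂h/∂y = [295·(-0.5) − 75·(-1.6)] / -93975 = +0.0002926
h(630274, 3126036) = 220.6 + (-0.005379)·(470) + (+0.0002926)·(115) = 220.6 -2.528 +0.034 = 218.105 m.

218.1 m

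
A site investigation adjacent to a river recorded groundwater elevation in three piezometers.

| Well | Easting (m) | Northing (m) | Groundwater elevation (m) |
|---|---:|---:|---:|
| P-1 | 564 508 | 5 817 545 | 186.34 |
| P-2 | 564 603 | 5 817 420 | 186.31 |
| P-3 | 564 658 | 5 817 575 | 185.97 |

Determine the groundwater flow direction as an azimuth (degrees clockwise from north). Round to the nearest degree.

Three-point gradient (reference P-1): Δ to P-2 = (95, -125, -0.03), Δ to P-3 = (150, 30, -0.37).
∂h/∂x = -0.002183, ∂h/∂y = -0.001419 (det = 21600).
Flow direction (−∇h) has components (+0.002183 E, +0.001419 N).
Azimuth = atan2(E, N) = atan2(+0.002183, +0.001419) = 57.0° ≈ 057°.

057°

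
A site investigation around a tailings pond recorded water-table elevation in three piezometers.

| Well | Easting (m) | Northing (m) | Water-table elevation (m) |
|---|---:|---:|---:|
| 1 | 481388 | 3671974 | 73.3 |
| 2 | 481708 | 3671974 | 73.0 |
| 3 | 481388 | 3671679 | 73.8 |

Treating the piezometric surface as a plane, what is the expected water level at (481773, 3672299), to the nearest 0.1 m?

72.4 m

∂h/∂x = (73.0 − 73.3) / (481708 − 481388) = -0.0009375
∂h/∂y = (73.8 − 73.3) / (3671679 − 3671974) = -0.001695
h(481773, 3672299) = 73.3 + (-0.0009375)·(385) + (-0.001695)·(325) = 73.3 -0.361 -0.551 = 72.388 m.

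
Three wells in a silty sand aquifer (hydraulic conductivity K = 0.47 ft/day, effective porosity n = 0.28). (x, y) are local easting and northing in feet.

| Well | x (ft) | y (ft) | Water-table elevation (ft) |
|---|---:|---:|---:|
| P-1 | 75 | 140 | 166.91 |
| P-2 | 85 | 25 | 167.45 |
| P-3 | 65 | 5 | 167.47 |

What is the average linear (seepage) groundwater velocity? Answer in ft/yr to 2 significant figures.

3.4 ft/yr

With h = a·x + b·y + c and P-1 as origin, the differences give:
  10·a + (-115)·b = +0.54
  (-10)·a + (-135)·b = +0.56
Eliminate b (×(-135) and ×(-115), subtract): -2500·a = -8.500 → a = ∂h/∂x = +0.003400
Back-substitute: b = ∂h/∂y = -0.004400.
|∇h| = √(0.003400² + -0.004400²) = 0.005561
Seepage velocity v = K·i/n = 0.47 × 0.005561 / 0.28 = 0.009335 ft/day = 3.41 ft/yr.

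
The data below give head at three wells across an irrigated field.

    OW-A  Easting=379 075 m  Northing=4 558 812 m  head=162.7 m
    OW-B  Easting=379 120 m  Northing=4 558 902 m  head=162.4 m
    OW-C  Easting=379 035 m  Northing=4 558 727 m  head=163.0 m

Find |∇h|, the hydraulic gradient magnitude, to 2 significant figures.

Three-point gradient (reference OW-A): Δ to OW-B = (45, 90, -0.3), Δ to OW-C = (-40, -85, +0.3).
∂h/∂x = +0.006667, ∂h/∂y = -0.006667 (det = -225).
|∇h| = √(0.006667² + -0.006667²) = 0.009429

0.0094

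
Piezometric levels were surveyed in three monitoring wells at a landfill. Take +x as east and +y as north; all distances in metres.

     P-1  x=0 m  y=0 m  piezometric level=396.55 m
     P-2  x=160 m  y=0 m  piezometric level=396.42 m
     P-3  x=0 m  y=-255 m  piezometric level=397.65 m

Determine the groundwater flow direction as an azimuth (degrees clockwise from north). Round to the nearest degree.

011°

∂h/∂x = (396.42 − 396.55) / (160 − 0) = -0.0008125
∂h/∂y = (397.65 − 396.55) / (-255 − 0) = -0.004314
Flow direction (−∇h) has components (+0.0008125 E, +0.004314 N).
Azimuth = atan2(E, N) = atan2(+0.0008125, +0.004314) = 10.7° ≈ 011°.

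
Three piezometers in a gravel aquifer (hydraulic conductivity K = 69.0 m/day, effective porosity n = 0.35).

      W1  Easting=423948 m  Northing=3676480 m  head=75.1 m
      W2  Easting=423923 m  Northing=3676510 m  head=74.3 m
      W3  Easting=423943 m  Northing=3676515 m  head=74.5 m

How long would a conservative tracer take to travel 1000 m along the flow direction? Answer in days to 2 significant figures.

With h = a·x + b·y + c and W1 as origin, the differences give:
  (-25)·a + 30·b = -0.8
  (-5)·a + 35·b = -0.6
Eliminate b (×35 and ×30, subtract): -725·a = -10.00 → a = ∂h/∂x = +0.01379
Back-substitute: b = ∂h/∂y = -0.01517.
|∇h| = √(0.01379² + -0.01517²) = 0.0205
Seepage velocity v = K·i/n = 69.0 × 0.0205 / 0.35 = 4.041 m/day.
t = 1000 / 4.041 = 247.5 days.

250 days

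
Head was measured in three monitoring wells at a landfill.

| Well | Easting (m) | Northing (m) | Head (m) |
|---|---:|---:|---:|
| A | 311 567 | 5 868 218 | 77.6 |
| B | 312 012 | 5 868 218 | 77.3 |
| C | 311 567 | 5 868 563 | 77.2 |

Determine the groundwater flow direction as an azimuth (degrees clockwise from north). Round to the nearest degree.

030°

∂h/∂x = (77.3 − 77.6) / (312012 − 311567) = -0.0006742
∂h/∂y = (77.2 − 77.6) / (5868563 − 5868218) = -0.001159
Flow direction (−∇h) has components (+0.0006742 E, +0.001159 N).
Azimuth = atan2(E, N) = atan2(+0.0006742, +0.001159) = 30.2° ≈ 030°.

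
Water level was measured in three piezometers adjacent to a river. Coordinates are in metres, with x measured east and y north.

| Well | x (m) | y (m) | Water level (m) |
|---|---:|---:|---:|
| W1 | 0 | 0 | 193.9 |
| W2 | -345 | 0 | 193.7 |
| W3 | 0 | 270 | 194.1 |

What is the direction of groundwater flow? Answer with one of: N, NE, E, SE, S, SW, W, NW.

∂h/∂x = (193.7 − 193.9) / (-345 − 0) = +0.0005797
∂h/∂y = (194.1 − 193.9) / (270 − 0) = +0.0007407
Flow = −∇h = (-0.0005797 east, -0.0007407 north), which points southwest.

SW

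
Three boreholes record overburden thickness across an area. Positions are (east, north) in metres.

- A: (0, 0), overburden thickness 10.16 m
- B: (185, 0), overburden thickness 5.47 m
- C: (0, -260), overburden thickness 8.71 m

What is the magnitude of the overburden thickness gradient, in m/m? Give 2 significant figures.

∂d/∂x = (5.47 − 10.16) / (185 − 0) = -0.02535
∂d/∂y = (8.71 − 10.16) / (-260 − 0) = +0.005577
|∇f| = √(-0.02535² + 0.005577²) = 0.02596 m/m

0.026 m/m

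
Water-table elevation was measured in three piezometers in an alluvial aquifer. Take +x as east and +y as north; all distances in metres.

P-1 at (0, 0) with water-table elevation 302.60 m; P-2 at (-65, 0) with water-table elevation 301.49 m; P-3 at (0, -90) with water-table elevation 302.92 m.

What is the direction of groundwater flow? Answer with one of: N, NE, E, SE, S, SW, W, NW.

W

∂h/∂x = (301.49 − 302.60) / (-65 − 0) = +0.01708
∂h/∂y = (302.92 − 302.60) / (-90 − 0) = -0.003556
Flow = −∇h = (-0.01708 east, +0.003556 north), which points west.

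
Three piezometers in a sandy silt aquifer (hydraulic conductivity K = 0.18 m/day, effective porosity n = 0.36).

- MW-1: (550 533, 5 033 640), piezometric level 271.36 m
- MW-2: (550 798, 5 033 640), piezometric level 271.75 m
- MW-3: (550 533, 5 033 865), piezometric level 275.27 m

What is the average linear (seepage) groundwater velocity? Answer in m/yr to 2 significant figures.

3.2 m/yr

∂h/∂x = (271.75 − 271.36) / (550798 − 550533) = +0.001472
∂h/∂y = (275.27 − 271.36) / (5033865 − 5033640) = +0.01738
|∇h| = √(0.001472² + 0.01738²) = 0.01744
Seepage velocity v = K·i/n = 0.18 × 0.01744 / 0.36 = 0.00872 m/day = 3.185 m/yr.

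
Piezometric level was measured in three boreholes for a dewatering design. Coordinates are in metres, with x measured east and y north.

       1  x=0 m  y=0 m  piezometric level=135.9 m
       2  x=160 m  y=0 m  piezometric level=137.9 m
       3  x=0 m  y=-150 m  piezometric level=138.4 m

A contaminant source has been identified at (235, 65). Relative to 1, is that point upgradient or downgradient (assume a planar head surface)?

upgradient

∂h/∂x = (137.9 − 135.9) / (160 − 0) = +0.01250
∂h/∂y = (138.4 − 135.9) / (-150 − 0) = -0.01667
Head at (235, 65) = 135.9 + (+0.01250)·(235) + (-0.01667)·(65) = 137.75 m.
That is higher than the 135.9 m at 1, so the point is upgradient.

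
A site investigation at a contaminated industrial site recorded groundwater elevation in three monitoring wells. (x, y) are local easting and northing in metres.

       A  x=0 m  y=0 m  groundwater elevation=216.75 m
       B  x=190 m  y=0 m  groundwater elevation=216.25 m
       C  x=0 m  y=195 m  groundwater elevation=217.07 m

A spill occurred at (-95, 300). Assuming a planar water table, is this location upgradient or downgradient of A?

upgradient

∂h/∂x = (216.25 − 216.75) / (190 − 0) = -0.002632
∂h/∂y = (217.07 − 216.75) / (195 − 0) = +0.001641
Head at (-95, 300) = 216.75 + (-0.002632)·(-95) + (+0.001641)·(300) = 217.49 m.
That is higher than the 216.75 m at A, so the point is upgradient.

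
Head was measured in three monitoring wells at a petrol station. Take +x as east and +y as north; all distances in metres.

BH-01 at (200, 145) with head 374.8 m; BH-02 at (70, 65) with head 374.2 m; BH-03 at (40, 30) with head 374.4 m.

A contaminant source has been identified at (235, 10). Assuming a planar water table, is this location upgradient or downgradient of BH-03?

Differences from BH-01: to BH-02 (Δx, Δy, Δh) = (-130, -80, -0.6); to BH-03 = (-160, -115, -0.4).
Solve a·Δx + b·Δy = Δh: det = (-130)·(-115) − (-160)·(-80) = 2150.
∂h/∂x = [(-0.6)·(-115) − (-0.4)·(-80)] / 2150 = +0.01721
∂h/∂y = [(-130)·(-0.4) − (-160)·(-0.6)] / 2150 = -0.02047
Head at (235, 10) = 374.8 + (+0.01721)·(35) + (-0.02047)·(-135) = 378.17 m.
That is higher than the 374.4 m at BH-03, so the point is upgradient.

upgradient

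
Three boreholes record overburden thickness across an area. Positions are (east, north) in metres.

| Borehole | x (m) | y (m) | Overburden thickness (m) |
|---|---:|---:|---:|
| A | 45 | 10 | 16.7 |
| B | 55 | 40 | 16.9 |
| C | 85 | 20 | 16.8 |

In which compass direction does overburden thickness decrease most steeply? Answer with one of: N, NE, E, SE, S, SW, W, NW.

Three-point gradient (reference A): Δ to B = (10, 30, +0.2), Δ to C = (40, 10, +0.1).
∂d/∂x = +0.0009091, ∂d/∂y = +0.006364 (det = -1100).
Steepest decrease is along −∇f = (-0.0009091 E, -0.006364 N) → south.

S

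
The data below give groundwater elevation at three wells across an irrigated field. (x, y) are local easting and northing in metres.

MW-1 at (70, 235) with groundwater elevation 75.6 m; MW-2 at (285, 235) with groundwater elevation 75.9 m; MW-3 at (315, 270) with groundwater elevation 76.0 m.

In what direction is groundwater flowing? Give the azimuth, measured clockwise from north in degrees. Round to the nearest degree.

Taking MW-1 as reference: MW-2−MW-1 = (215, 0, +0.3); MW-3−MW-1 = (245, 35, +0.4).
Determinant of the coordinate differences = 215·35 − 245·0 = 7525.
∂h/∂x = [(+0.3)·35 − (+0.4)·0] / 7525 = +0.001395
∂h/∂y = [215·(+0.4) − 245·(+0.3)] / 7525 = +0.001661
Flow direction (−∇h) has components (-0.001395 E, -0.001661 N).
Azimuth = atan2(E, N) = atan2(-0.001395, -0.001661) = 220.0° ≈ 220°.

220°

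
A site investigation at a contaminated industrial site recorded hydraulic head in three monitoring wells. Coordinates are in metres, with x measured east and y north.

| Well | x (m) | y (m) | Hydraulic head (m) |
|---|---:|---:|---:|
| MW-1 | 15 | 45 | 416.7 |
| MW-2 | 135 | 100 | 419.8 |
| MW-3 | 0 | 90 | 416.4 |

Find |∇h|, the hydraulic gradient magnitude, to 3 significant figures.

0.0251

With h = a·x + b·y + c and MW-1 as origin, the differences give:
  120·a + 55·b = +3.1
  (-15)·a + 45·b = -0.3
Eliminate b (×45 and ×55, subtract): 6225·a = 156.00 → a = ∂h/∂x = +0.02506
Back-substitute: b = ∂h/∂y = +0.001687.
|∇h| = √(0.02506² + 0.001687²) = 0.02512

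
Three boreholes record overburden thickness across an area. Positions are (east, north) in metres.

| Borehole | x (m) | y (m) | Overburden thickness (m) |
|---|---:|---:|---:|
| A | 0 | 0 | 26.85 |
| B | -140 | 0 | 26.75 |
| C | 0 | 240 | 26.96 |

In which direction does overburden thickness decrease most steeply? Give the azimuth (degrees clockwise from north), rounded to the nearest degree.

∂d/∂x = (26.75 − 26.85) / (-140 − 0) = +0.0007143
∂d/∂y = (26.96 − 26.85) / (240 − 0) = +0.0004583
Steepest decrease is along −∇f: components (-0.0007143 E, -0.0004583 N).
Azimuth = atan2(-0.0007143, -0.0004583) = 237.3° ≈ 237°.

237°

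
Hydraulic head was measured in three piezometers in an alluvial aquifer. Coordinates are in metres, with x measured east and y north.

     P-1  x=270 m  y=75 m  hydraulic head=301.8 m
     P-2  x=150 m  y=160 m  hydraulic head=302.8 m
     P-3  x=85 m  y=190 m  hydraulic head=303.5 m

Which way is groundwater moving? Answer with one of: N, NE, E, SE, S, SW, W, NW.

NE

Taking P-1 as reference: P-2−P-1 = (-120, 85, +1.0); P-3−P-1 = (-185, 115, +1.7).
Solve a·Δx + b·Δy = Δh: det = (-120)·115 − (-185)·85 = 1925.
∂h/∂x = [(+1.0)·115 − (+1.7)·85] / 1925 = -0.01532
∂h/∂y = [(-120)·(+1.7) − (-185)·(+1.0)] / 1925 = -0.009870
Flow = −∇h = (+0.01532 east, +0.009870 north), which points northeast.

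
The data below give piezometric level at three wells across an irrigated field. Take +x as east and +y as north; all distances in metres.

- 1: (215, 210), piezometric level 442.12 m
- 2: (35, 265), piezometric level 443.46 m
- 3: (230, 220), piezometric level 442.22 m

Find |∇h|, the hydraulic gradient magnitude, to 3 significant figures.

Differences from 1: to 2 (Δx, Δy, Δh) = (-180, 55, +1.34); to 3 = (15, 10, +0.10).
Solve a·Δx + b·Δy = Δh: det = (-180)·10 − 15·55 = -2625.
∂h/∂x = [(+1.34)·10 − (+0.10)·55] / -2625 = -0.003010
∂h/∂y = [(-180)·(+0.10) − 15·(+1.34)] / -2625 = +0.01451
|∇h| = √(-0.003010² + 0.01451²) = 0.01482

0.0148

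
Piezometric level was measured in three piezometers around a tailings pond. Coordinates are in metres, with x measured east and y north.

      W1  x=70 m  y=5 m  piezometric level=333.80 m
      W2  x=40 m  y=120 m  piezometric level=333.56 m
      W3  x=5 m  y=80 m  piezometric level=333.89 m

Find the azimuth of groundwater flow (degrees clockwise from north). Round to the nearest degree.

057°

With h = a·x + b·y + c and W1 as origin, the differences give:
  (-30)·a + 115·b = -0.24
  (-65)·a + 75·b = +0.09
Eliminate b (×75 and ×115, subtract): 5225·a = -28.350 → a = ∂h/∂x = -0.005426
Back-substitute: b = ∂h/∂y = -0.003502.
Flow direction (−∇h) has components (+0.005426 E, +0.003502 N).
Azimuth = atan2(E, N) = atan2(+0.005426, +0.003502) = 57.2° ≈ 057°.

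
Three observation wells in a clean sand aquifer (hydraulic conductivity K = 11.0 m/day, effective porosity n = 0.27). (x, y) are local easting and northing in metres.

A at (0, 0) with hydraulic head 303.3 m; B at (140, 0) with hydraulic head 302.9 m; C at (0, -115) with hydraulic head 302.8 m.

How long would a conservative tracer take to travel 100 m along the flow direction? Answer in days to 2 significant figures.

∂h/∂x = (302.9 − 303.3) / (140 − 0) = -0.002857
∂h/∂y = (302.8 − 303.3) / (-115 − 0) = +0.004348
|∇h| = √(-0.002857² + 0.004348²) = 0.005203
Seepage velocity v = K·i/n = 11.0 × 0.005203 / 0.27 = 0.212 m/day.
t = 100 / 0.212 = 471.7 days.

470 days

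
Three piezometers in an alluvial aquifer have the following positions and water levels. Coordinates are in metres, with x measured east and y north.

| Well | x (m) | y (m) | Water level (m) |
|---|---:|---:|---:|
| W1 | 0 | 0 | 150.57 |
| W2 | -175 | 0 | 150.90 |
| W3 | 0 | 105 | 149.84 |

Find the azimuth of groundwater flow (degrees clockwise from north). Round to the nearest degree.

015°

∂h/∂x = (150.90 − 150.57) / (-175 − 0) = -0.001886
∂h/∂y = (149.84 − 150.57) / (105 − 0) = -0.006952
Flow direction (−∇h) has components (+0.001886 E, +0.006952 N).
Azimuth = atan2(E, N) = atan2(+0.001886, +0.006952) = 15.2° ≈ 015°.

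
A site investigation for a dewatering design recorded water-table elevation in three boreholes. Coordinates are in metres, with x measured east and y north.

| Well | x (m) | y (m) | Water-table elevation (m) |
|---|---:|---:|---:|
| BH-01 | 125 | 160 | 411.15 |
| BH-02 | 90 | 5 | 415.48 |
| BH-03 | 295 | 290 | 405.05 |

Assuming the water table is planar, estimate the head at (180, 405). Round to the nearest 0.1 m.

404.3 m

With h = a·x + b·y + c and BH-01 as origin, the differences give:
  (-35)·a + (-155)·b = +4.33
  170·a + 130·b = -6.10
Eliminate b (×130 and ×(-155), subtract): 21800·a = -382.600 → a = ∂h/∂x = -0.01755
Back-substitute: b = ∂h/∂y = -0.02397.
h(180, 405) = 411.15 + (-0.01755)·(55) + (-0.02397)·(245) = 411.15 -0.965 -5.873 = 404.311 m.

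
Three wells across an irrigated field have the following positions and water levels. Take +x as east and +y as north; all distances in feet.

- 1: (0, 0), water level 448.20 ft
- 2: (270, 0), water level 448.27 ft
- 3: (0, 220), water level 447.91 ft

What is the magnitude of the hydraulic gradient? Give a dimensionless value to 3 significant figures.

∂h/∂x = (448.27 − 448.20) / (270 − 0) = +0.0002593
∂h/∂y = (447.91 − 448.20) / (220 − 0) = -0.001318
|∇h| = √(0.0002593² + -0.001318²) = 0.001343

0.00134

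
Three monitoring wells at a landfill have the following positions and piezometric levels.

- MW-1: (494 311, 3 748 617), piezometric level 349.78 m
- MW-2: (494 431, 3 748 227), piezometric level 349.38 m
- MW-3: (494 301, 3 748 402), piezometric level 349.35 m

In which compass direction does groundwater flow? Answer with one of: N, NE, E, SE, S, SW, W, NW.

With h = a·x + b·y + c and MW-1 as origin, the differences give:
  120·a + (-390)·b = -0.40
  (-10)·a + (-215)·b = -0.43
Eliminate b (×(-215) and ×(-390), subtract): -29700·a = -81.700 → a = ∂h/∂x = +0.002751
Back-substitute: b = ∂h/∂y = +0.001872.
Flow = −∇h = (-0.002751 east, -0.001872 north), which points southwest.

SW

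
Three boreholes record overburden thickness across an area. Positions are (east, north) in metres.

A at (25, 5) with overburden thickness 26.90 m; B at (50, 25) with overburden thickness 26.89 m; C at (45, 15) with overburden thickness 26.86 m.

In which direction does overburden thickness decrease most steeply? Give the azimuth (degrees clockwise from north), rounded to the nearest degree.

139°

With d = a·x + b·y + c and A as origin, the differences give:
  25·a + 20·b = -0.01
  20·a + 10·b = -0.04
Eliminate b (×10 and ×20, subtract): -150·a = 0.700 → a = ∂d/∂x = -0.004667
Back-substitute: b = ∂d/∂y = +0.005333.
Steepest decrease is along −∇f: components (+0.004667 E, -0.005333 N).
Azimuth = atan2(+0.004667, -0.005333) = 138.8° ≈ 139°.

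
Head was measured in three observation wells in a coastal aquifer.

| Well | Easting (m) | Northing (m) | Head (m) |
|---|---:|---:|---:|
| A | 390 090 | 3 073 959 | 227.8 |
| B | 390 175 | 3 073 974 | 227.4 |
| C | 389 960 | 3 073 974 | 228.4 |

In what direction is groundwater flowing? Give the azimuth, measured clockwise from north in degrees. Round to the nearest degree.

With h = a·x + b·y + c and A as origin, the differences give:
  85·a + 15·b = -0.4
  (-130)·a + 15·b = +0.6
Eliminate b (×15 and ×15, subtract): 3225·a = -15.00 → a = ∂h/∂x = -0.004651
Back-substitute: b = ∂h/∂y = -0.0003101.
Flow direction (−∇h) has components (+0.004651 E, +0.0003101 N).
Azimuth = atan2(E, N) = atan2(+0.004651, +0.0003101) = 86.2° ≈ 086°.

086°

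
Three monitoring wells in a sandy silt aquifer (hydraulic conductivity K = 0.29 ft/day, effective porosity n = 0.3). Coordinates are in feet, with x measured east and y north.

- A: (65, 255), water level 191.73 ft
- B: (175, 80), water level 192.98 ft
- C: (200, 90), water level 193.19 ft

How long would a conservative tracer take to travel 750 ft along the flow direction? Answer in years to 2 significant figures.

Taking A as reference: B−A = (110, -175, +1.25); C−A = (135, -165, +1.46).
Solve a·Δx + b·Δy = Δh: det = 110·(-165) − 135·(-175) = 5475.
∂h/∂x = [(+1.25)·(-165) − (+1.46)·(-175)] / 5475 = +0.008995
∂h/∂y = [110·(+1.46) − 135·(+1.25)] / 5475 = -0.001489
|∇h| = √(0.008995² + -0.001489²) = 0.009117
Seepage velocity v = K·i/n = 0.29 × 0.009117 / 0.3 = 0.008813 ft/day.
t = 750 / 0.008813 = 8.51e+04 days = 233 years.

230 years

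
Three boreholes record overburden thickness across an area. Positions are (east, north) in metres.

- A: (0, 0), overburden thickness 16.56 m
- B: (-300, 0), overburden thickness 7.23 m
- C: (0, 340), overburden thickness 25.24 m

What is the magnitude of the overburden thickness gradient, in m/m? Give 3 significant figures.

∂d/∂x = (7.23 − 16.56) / (-300 − 0) = +0.03110
∂d/∂y = (25.24 − 16.56) / (340 − 0) = +0.02553
|∇f| = √(0.03110² + 0.02553²) = 0.04024 m/m

0.0402 m/m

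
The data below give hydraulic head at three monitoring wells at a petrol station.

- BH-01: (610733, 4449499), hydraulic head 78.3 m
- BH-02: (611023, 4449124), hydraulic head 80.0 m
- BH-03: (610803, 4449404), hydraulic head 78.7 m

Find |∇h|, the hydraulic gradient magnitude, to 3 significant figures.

Differences from BH-01: to BH-02 (Δx, Δy, Δh) = (290, -375, +1.7); to BH-03 = (70, -95, +0.4).
Solve a·Δx + b·Δy = Δh: det = 290·(-95) − 70·(-375) = -1300.
∂h/∂x = [(+1.7)·(-95) − (+0.4)·(-375)] / -1300 = +0.008846
∂h/∂y = [290·(+0.4) − 70·(+1.7)] / -1300 = +0.002308
|∇h| = √(0.008846² + 0.002308²) = 0.009142

0.00914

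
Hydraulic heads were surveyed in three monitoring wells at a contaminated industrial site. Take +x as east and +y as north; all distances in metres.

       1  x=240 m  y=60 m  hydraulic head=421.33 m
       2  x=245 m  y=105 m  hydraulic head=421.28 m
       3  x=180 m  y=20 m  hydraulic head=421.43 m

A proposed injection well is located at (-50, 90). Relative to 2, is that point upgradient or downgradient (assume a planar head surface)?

upgradient

Differences from 1: to 2 (Δx, Δy, Δh) = (5, 45, -0.05); to 3 = (-60, -40, +0.10).
Solve a·Δx + b·Δy = Δh: det = 5·(-40) − (-60)·45 = 2500.
∂h/∂x = [(-0.05)·(-40) − (+0.10)·45] / 2500 = -0.001000
∂h/∂y = [5·(+0.10) − (-60)·(-0.05)] / 2500 = -0.001000
Head at (-50, 90) = 421.33 + (-0.001000)·(-290) + (-0.001000)·(30) = 421.59 m.
That is higher than the 421.28 m at 2, so the point is upgradient.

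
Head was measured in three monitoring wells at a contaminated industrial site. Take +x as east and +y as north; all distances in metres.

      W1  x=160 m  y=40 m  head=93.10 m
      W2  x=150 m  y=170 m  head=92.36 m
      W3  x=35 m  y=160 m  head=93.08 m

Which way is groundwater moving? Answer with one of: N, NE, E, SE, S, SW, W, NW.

NE

Taking W1 as reference: W2−W1 = (-10, 130, -0.74); W3−W1 = (-125, 120, -0.02).
Solve a·Δx + b·Δy = Δh: det = (-10)·120 − (-125)·130 = 15050.
∂h/∂x = [(-0.74)·120 − (-0.02)·130] / 15050 = -0.005728
∂h/∂y = [(-10)·(-0.02) − (-125)·(-0.74)] / 15050 = -0.006133
Flow = −∇h = (+0.005728 east, +0.006133 north), which points northeast.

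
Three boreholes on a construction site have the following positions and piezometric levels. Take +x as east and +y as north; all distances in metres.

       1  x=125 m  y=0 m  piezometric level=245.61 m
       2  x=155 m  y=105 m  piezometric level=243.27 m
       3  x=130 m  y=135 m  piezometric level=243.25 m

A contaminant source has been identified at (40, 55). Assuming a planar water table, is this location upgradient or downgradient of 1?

Taking 1 as reference: 2−1 = (30, 105, -2.34); 3−1 = (5, 135, -2.36).
Determinant of the coordinate differences = 30·135 − 5·105 = 3525.
∂h/∂x = [(-2.34)·135 − (-2.36)·105] / 3525 = -0.01932
∂h/∂y = [30·(-2.36) − 5·(-2.34)] / 3525 = -0.01677
Head at (40, 55) = 245.61 + (-0.01932)·(-85) + (-0.01677)·(55) = 246.33 m.
That is higher than the 245.61 m at 1, so the point is upgradient.

upgradient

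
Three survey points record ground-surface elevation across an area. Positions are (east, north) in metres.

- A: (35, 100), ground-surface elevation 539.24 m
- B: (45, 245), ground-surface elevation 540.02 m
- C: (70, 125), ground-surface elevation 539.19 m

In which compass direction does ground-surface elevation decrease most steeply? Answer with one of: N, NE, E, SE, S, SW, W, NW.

Taking A as reference: B−A = (10, 145, +0.78); C−A = (35, 25, -0.05).
Solve a·Δx + b·Δy = Δz: det = 10·25 − 35·145 = -4825.
∂z/∂x = [(+0.78)·25 − (-0.05)·145] / -4825 = -0.005544
∂z/∂y = [10·(-0.05) − 35·(+0.78)] / -4825 = +0.005762
Steepest decrease is along −∇f = (+0.005544 E, -0.005762 N) → southeast.

SE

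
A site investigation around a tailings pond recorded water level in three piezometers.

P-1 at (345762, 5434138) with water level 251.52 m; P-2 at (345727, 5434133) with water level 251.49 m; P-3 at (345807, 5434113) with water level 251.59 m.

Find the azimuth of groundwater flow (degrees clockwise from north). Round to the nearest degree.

315°

Three-point gradient (reference P-1): Δ to P-2 = (-35, -5, -0.03), Δ to P-3 = (45, -25, +0.07).
∂h/∂x = +0.0010000, ∂h/∂y = -0.0010000 (det = 1100).
Flow direction (−∇h) has components (-0.0010000 E, +0.0010000 N).
Azimuth = atan2(E, N) = atan2(-0.0010000, +0.0010000) = 315.0° ≈ 315°.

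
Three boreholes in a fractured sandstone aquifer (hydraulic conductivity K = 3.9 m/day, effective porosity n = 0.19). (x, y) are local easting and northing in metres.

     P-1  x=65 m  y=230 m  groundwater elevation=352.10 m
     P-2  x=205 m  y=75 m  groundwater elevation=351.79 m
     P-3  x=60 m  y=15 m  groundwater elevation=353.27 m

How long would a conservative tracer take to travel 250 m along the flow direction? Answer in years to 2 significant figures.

3.5 years

With h = a·x + b·y + c and P-1 as origin, the differences give:
  140·a + (-155)·b = -0.31
  (-5)·a + (-215)·b = +1.17
Eliminate b (×(-215) and ×(-155), subtract): -30875·a = 248.000 → a = ∂h/∂x = -0.008032
Back-substitute: b = ∂h/∂y = -0.005255.
|∇h| = √(-0.008032² + -0.005255²) = 0.009598
Seepage velocity v = K·i/n = 3.9 × 0.009598 / 0.19 = 0.197 m/day.
t = 250 / 0.197 = 1269 days = 3.47 years.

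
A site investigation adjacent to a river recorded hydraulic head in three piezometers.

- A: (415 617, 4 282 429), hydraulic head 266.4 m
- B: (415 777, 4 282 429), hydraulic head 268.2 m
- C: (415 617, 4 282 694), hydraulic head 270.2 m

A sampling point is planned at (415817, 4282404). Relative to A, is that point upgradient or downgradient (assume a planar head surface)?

∂h/∂x = (268.2 − 266.4) / (415777 − 415617) = +0.01125
∂h/∂y = (270.2 − 266.4) / (4282694 − 4282429) = +0.01434
Head at (415817, 4282404) = 266.4 + (+0.01125)·(200) + (+0.01434)·(-25) = 268.29 m.
That is higher than the 266.4 m at A, so the point is upgradient.

upgradient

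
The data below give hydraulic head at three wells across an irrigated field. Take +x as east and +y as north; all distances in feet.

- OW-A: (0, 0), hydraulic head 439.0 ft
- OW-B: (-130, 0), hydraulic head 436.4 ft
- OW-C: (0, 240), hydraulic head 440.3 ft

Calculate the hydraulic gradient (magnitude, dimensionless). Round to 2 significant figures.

0.021

∂h/∂x = (436.4 − 439.0) / (-130 − 0) = +0.02000
∂h/∂y = (440.3 − 439.0) / (240 − 0) = +0.005417
|∇h| = √(0.02000² + 0.005417²) = 0.02072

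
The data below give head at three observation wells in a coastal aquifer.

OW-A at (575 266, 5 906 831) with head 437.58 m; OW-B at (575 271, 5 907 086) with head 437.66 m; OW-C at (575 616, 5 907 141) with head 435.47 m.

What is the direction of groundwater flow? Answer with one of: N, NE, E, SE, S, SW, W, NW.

E

Taking OW-A as reference: OW-B−OW-A = (5, 255, +0.08); OW-C−OW-A = (350, 310, -2.11).
Solve a·Δx + b·Δy = Δh: det = 5·310 − 350·255 = -87700.
∂h/∂x = [(+0.08)·310 − (-2.11)·255] / -87700 = -0.006418
∂h/∂y = [5·(-2.11) − 350·(+0.08)] / -87700 = +0.0004396
Flow = −∇h = (+0.006418 east, -0.0004396 north), which points east.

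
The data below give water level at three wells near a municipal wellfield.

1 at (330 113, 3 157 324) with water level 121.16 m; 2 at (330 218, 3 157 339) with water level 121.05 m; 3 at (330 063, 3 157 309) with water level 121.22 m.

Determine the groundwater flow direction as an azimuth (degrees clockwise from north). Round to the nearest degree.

With h = a·x + b·y + c and 1 as origin, the differences give:
  105·a + 15·b = -0.11
  (-50)·a + (-15)·b = +0.06
Eliminate b (×(-15) and ×15, subtract): -825·a = 0.750 → a = ∂h/∂x = -0.0009091
Back-substitute: b = ∂h/∂y = -0.0009697.
Flow direction (−∇h) has components (+0.0009091 E, +0.0009697 N).
Azimuth = atan2(E, N) = atan2(+0.0009091, +0.0009697) = 43.2° ≈ 043°.

043°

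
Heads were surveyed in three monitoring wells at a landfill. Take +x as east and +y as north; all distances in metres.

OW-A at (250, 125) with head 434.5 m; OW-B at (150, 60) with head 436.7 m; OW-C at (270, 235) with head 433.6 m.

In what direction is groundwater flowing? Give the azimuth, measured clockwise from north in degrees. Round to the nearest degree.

076°

Differences from OW-A: to OW-B (Δx, Δy, Δh) = (-100, -65, +2.2); to OW-C = (20, 110, -0.9).
Determinant of the coordinate differences = (-100)·110 − 20·(-65) = -9700.
∂h/∂x = [(+2.2)·110 − (-0.9)·(-65)] / -9700 = -0.01892
∂h/∂y = [(-100)·(-0.9) − 20·(+2.2)] / -9700 = -0.004742
Flow direction (−∇h) has components (+0.01892 E, +0.004742 N).
Azimuth = atan2(E, N) = atan2(+0.01892, +0.004742) = 75.9° ≈ 076°.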